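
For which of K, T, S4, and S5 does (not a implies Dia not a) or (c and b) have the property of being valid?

K-tableau for the negation not ((not a implies Dia not a) or (c and b)):
1. not ((not a implies Dia not a) or (c and b)), w0
2. not (not a implies Dia not a), w0   [neg-or-rule on 1]
3. not (c and b), w0   [neg-or-rule on 1]
4. not a, w0   [neg-implies-rule on 2]
5. not Dia not a, w0   [neg-implies-rule on 2]
6. not b, w0   [neg-and-rule on 3 (branches; this branch)]
Complete open branch: countermodel on a K-frame, so not valid in K.
T-tableau for the negation not ((not a implies Dia not a) or (c and b)):
1. not ((not a implies Dia not a) or (c and b)), w0
2. not (not a implies Dia not a), w0   [neg-or-rule on 1]
3. not (c and b), w0   [neg-or-rule on 1]
4. not a, w0   [neg-implies-rule on 2]
5. not Dia not a, w0   [neg-implies-rule on 2]
6. a, w0   [neg-Dia-rule on 5 via w0Rw0]
Accessibility: w0Rw0
Branch closes: a and not a both at w0.
Every branch closes (one shown): valid in T, hence also in S4, S5 (every theorem of T is a theorem of S4 and S5).

T, S4, S5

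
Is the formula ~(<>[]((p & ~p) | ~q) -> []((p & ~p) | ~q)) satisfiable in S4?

1. ~(<>[]((p & ~p) | ~q) -> []((p & ~p) | ~q)), u
2. <>[]((p & ~p) | ~q), u
3. ~[]((p & ~p) | ~q), u
4. []((p & ~p) | ~q), v
5. (p & ~p) | ~q, v
6. ~q, v
7. ~((p & ~p) | ~q), w
8. ~(p & ~p), w
9. q, w
10. p, w
Accessibility: uRu, uRv, uRw, vRv, wRw

Yes, satisfiable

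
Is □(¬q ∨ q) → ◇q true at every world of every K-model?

Tableau for the negation ¬(□(¬q ∨ q) → ◇q):
1. ¬(□(¬q ∨ q) → ◇q), w0
2. □(¬q ∨ q), w0   [¬→-rule on 1]
3. ¬◇q, w0   [¬→-rule on 1]
The negation has an open branch (countermodel exists).

Not valid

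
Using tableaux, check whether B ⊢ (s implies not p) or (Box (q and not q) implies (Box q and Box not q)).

Tableau for the negation not ((s implies not p) or (Box (q and not q) implies (Box q and Box not q))):
1. not ((s implies not p) or (Box (q and not q) implies (Box q and Box not q))), w0
2. not (s implies not p), w0
3. not (Box (q and not q) implies (Box q and Box not q)), w0
4. s, w0
5. p, w0
6. Box (q and not q), w0
7. not (Box q and Box not q), w0
8. q and not q, w0
9. q, w0
10. not q, w0
Accessibility: w0Rw0
Branch closes: q and not q both at w0.
All branches of the negation close; one closing branch shown above.

Valid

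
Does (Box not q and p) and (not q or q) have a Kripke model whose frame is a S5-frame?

Yes, satisfiable

1. (Box not q and p) and (not q or q), w0
2. Box not q and p, w0   [and-rule on 1]
3. not q or q, w0   [and-rule on 1]
4. Box not q, w0   [and-rule on 2]
5. p, w0   [and-rule on 2]
6. not q, w0   [Box-rule on 4 via w0Rw0]
Accessibility: w0Rw0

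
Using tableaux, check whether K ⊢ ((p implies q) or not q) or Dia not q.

Tableau for the negation not (((p implies q) or not q) or Dia not q):
1. not (((p implies q) or not q) or Dia not q), u
2. not ((p implies q) or not q), u
3. not Dia not q, u
4. not (p implies q), u
5. q, u
6. p, u
7. not q, u
Branch closes: q and not q both at u.
Every branch of the negation's tableau closes; the branch above is one of them.

Valid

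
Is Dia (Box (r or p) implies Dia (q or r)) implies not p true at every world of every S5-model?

Not valid

Tableau for the negation not (Dia (Box (r or p) implies Dia (q or r)) implies not p):
1. not (Dia (Box (r or p) implies Dia (q or r)) implies not p), u
2. Dia (Box (r or p) implies Dia (q or r)), u
3. p, u
4. Box (r or p) implies Dia (q or r), v
5. Dia (q or r), v
6. q or r, w
7. r, w
Accessibility: uRu, uRv, uRw, vRu, vRv, vRw, wRu, wRv, wRw
The negation has an open branch (countermodel exists).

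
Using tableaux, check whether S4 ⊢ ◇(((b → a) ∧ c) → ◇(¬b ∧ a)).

Tableau for the negation ¬◇(((b → a) ∧ c) → ◇(¬b ∧ a)):
1. ¬◇(((b → a) ∧ c) → ◇(¬b ∧ a)), u
2. ¬(((b → a) ∧ c) → ◇(¬b ∧ a)), u
3. (b → a) ∧ c, u
4. ¬◇(¬b ∧ a), u
5. b → a, u
6. c, u
7. ¬(¬b ∧ a), u
8. a, u
9. b, u
Accessibility: uRu
The negation has an open branch (countermodel exists).

Not valid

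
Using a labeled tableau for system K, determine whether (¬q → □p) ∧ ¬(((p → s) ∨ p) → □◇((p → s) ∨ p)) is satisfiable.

Satisfiable (open branch found)

1. (¬q → □p) ∧ ¬(((p → s) ∨ p) → □◇((p → s) ∨ p)), u
2. ¬q → □p, u   [∧-rule on 1]
3. ¬(((p → s) ∨ p) → □◇((p → s) ∨ p)), u   [∧-rule on 1]
4. (p → s) ∨ p, u   [¬→-rule on 3]
5. ¬□◇((p → s) ∨ p), u   [¬→-rule on 3]
6. □p, u   [→-rule on 2 (branches; this branch)]
7. p, u   [∨-rule on 4 (branches; this branch)]
8. ¬◇((p → s) ∨ p), v   [¬□-rule on 5: fresh world v, uRv]
9. p, v   [□-rule on 6 via uRv]
Accessibility: uRv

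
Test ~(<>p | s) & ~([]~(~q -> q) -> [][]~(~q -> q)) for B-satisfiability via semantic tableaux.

Satisfiable

1. ~(<>p | s) & ~([]~(~q -> q) -> [][]~(~q -> q)), w0
2. ~(<>p | s), w0
3. ~([]~(~q -> q) -> [][]~(~q -> q)), w0
4. ~<>p, w0
5. ~s, w0
6. []~(~q -> q), w0
7. ~[][]~(~q -> q), w0
8. ~p, w0
9. ~(~q -> q), w0
10. ~q, w0
11. ~[]~(~q -> q), w1
12. ~p, w1
13. ~(~q -> q), w1
14. ~q, w1
15. ~q -> q, w2
16. q, w2
Accessibility: w0Rw0, w0Rw1, w1Rw0, w1Rw1, w1Rw2, w2Rw1, w2Rw2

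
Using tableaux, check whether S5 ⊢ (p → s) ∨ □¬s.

Tableau for the negation ¬((p → s) ∨ □¬s):
1. ¬((p → s) ∨ □¬s), 0
2. ¬(p → s), 0
3. ¬□¬s, 0
4. p, 0
5. ¬s, 0
6. s, 1
Accessibility: 0R0, 0R1, 1R0, 1R1
The negation has an open branch (countermodel exists).

Invalid (countermodel exists)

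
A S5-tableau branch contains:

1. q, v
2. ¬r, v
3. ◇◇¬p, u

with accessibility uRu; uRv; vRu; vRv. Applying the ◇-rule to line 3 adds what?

a fresh world w with uRw, and ◇¬p at w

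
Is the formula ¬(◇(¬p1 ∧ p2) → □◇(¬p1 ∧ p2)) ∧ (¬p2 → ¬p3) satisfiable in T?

1. ¬(◇(¬p1 ∧ p2) → □◇(¬p1 ∧ p2)) ∧ (¬p2 → ¬p3), w0
2. ¬(◇(¬p1 ∧ p2) → □◇(¬p1 ∧ p2)), w0   [∧-rule on 1]
3. ¬p2 → ¬p3, w0   [∧-rule on 1]
4. ◇(¬p1 ∧ p2), w0   [¬→-rule on 2]
5. ¬□◇(¬p1 ∧ p2), w0   [¬→-rule on 2]
6. ¬p3, w0   [→-rule on 3 (branches; this branch)]
7. ¬p1 ∧ p2, w1   [◇-rule on 4: fresh world w1, w0Rw1]
8. ¬p1, w1   [∧-rule on 7]
9. p2, w1   [∧-rule on 7]
10. ¬◇(¬p1 ∧ p2), w2   [¬□-rule on 5: fresh world w2, w0Rw2]
11. ¬(¬p1 ∧ p2), w2   [¬◇-rule on 10 via w2Rw2]
12. ¬p2, w2   [¬∧-rule on 11 (branches; this branch)]
Accessibility: w0Rw0, w0Rw1, w0Rw2, w1Rw1, w2Rw2

Satisfiable (open branch found)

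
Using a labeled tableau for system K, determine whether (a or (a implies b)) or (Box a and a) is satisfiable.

1. (a or (a implies b)) or (Box a and a), w0
2. Box a and a, w0
3. Box a, w0
4. a, w0

Satisfiable (open branch found)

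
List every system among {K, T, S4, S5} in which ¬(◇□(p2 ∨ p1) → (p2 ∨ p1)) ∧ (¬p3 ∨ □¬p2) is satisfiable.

K, T, S4

S4-tableau for the formula:
1. ¬(◇□(p2 ∨ p1) → (p2 ∨ p1)) ∧ (¬p3 ∨ □¬p2), 0
2. ¬(◇□(p2 ∨ p1) → (p2 ∨ p1)), 0
3. ¬p3 ∨ □¬p2, 0
4. ◇□(p2 ∨ p1), 0
5. ¬(p2 ∨ p1), 0
6. ¬p2, 0
7. ¬p1, 0
8. □¬p2, 0
9. □(p2 ∨ p1), 1
10. ¬p2, 1
11. p2 ∨ p1, 1
12. p1, 1
Accessibility: 0R0, 0R1, 1R1
Complete open branch: satisfiable in S4, hence also in K, T (this S4-model is also a K-model and a T-model).
S5-tableau for the formula:
1. ¬(◇□(p2 ∨ p1) → (p2 ∨ p1)) ∧ (¬p3 ∨ □¬p2), 0
2. ¬(◇□(p2 ∨ p1) → (p2 ∨ p1)), 0
3. ¬p3 ∨ □¬p2, 0
4. ◇□(p2 ∨ p1), 0
5. ¬(p2 ∨ p1), 0
6. ¬p2, 0
7. ¬p1, 0
8. □¬p2, 0
9. □(p2 ∨ p1), 1
10. ¬p2, 1
11. p2 ∨ p1, 0
12. p2 ∨ p1, 1
13. p1, 0
Accessibility: 0R0, 0R1, 1R0, 1R1
Branch closes: p1 and ¬p1 both at 0.
Every branch closes (one shown): unsatisfiable in S5.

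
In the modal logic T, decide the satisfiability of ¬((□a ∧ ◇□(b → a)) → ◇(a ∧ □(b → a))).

No, unsatisfiable

1. ¬((□a ∧ ◇□(b → a)) → ◇(a ∧ □(b → a))), 0
2. □a ∧ ◇□(b → a), 0
3. ¬◇(a ∧ □(b → a)), 0
4. □a, 0
5. ◇□(b → a), 0
6. ¬(a ∧ □(b → a)), 0
7. a, 0
8. ¬□(b → a), 0
9. □(b → a), 1
10. ¬(a ∧ □(b → a)), 1
11. a, 1
12. b → a, 1
13. ¬□(b → a), 1
14. ¬(b → a), 2
15. b, 2
16. ¬a, 2
17. ¬(a ∧ □(b → a)), 2
18. a, 2
Accessibility: 0R0, 0R1, 0R2, 1R1, 2R2
Branch closes: a and ¬a both at 2.
Every branch closes; the branch above is one of them.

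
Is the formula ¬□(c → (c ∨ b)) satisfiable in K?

1. ¬□(c → (c ∨ b)), u
2. ¬(c → (c ∨ b)), v
3. c, v
4. ¬(c ∨ b), v
5. ¬c, v
6. ¬b, v
Accessibility: uRv
Branch closes: c and ¬c both at v.
All branches of the tableau close; one closing branch shown above.

Unsatisfiable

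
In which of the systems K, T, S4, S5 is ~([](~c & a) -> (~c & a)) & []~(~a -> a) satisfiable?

K-tableau for the formula:
1. ~([](~c & a) -> (~c & a)) & []~(~a -> a), w0
2. ~([](~c & a) -> (~c & a)), w0
3. []~(~a -> a), w0
4. [](~c & a), w0
5. ~(~c & a), w0
6. ~a, w0
Complete open branch: satisfiable in K.
T-tableau for the formula:
1. ~([](~c & a) -> (~c & a)) & []~(~a -> a), w0
2. ~([](~c & a) -> (~c & a)), w0
3. []~(~a -> a), w0
4. [](~c & a), w0
5. ~(~c & a), w0
6. ~(~a -> a), w0
7. ~a, w0
8. ~c & a, w0
9. ~c, w0
10. a, w0
Accessibility: w0Rw0
Branch closes: a and ~a both at w0.
Every branch closes (one shown): unsatisfiable in T, hence also in S4, S5 (every S4/S5-frame is a T-frame).

K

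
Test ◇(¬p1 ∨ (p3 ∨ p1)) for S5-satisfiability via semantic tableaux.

1. ◇(¬p1 ∨ (p3 ∨ p1)), u
2. ¬p1 ∨ (p3 ∨ p1), v   [◇-rule on 1: fresh world v, uRv]
3. p3 ∨ p1, v   [∨-rule on 2 (branches; this branch)]
4. p1, v   [∨-rule on 3 (branches; this branch)]
Accessibility: uRu, uRv, vRu, vRv

Satisfiable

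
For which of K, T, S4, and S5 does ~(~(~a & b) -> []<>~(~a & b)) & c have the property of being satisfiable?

S4-tableau for the formula:
1. ~(~(~a & b) -> []<>~(~a & b)) & c, w0
2. ~(~(~a & b) -> []<>~(~a & b)), w0
3. c, w0
4. ~(~a & b), w0
5. ~[]<>~(~a & b), w0
6. ~b, w0
7. ~<>~(~a & b), w1
8. ~a & b, w1
9. ~a, w1
10. b, w1
Accessibility: w0Rw0, w0Rw1, w1Rw1
Complete open branch: satisfiable in S4, hence also in K, T (this S4-model is also a K-model and a T-model).
S5-tableau for the formula:
1. ~(~(~a & b) -> []<>~(~a & b)) & c, w0
2. ~(~(~a & b) -> []<>~(~a & b)), w0
3. c, w0
4. ~(~a & b), w0
5. ~[]<>~(~a & b), w0
6. ~b, w0
7. ~<>~(~a & b), w1
8. ~a & b, w0
9. ~a, w0
10. b, w0
Accessibility: w0Rw0, w0Rw1, w1Rw0, w1Rw1
Branch closes: b and ~b both at w0.
Every branch closes (one shown): unsatisfiable in S5.

K, T, S4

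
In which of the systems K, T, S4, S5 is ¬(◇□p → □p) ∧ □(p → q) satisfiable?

S4-tableau for the formula:
1. ¬(◇□p → □p) ∧ □(p → q), u
2. ¬(◇□p → □p), u
3. □(p → q), u
4. ◇□p, u
5. ¬□p, u
6. p → q, u
7. q, u
8. □p, v
9. p → q, v
10. p, v
11. q, v
12. ¬p, w
13. p → q, w
14. q, w
Accessibility: uRu, uRv, uRw, vRv, wRw
Complete open branch: satisfiable in S4, hence also in K, T (this S4-model is also a K-model and a T-model).
S5-tableau for the formula:
1. ¬(◇□p → □p) ∧ □(p → q), u
2. ¬(◇□p → □p), u
3. □(p → q), u
4. ◇□p, u
5. ¬□p, u
6. p → q, u
7. q, u
8. □p, v
9. p → q, v
10. p, u
11. p, v
12. q, v
13. ¬p, w
14. p → q, w
15. p, w
Accessibility: uRu, uRv, uRw, vRu, vRv, vRw, wRu, wRv, wRw
Branch closes: p and ¬p both at w.
Every branch closes (one shown): unsatisfiable in S5.

K, T, S4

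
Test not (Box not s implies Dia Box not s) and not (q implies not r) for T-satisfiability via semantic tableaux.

Unsatisfiable

1. not (Box not s implies Dia Box not s) and not (q implies not r), 0
2. not (Box not s implies Dia Box not s), 0
3. not (q implies not r), 0
4. Box not s, 0
5. not Dia Box not s, 0
6. q, 0
7. r, 0
8. not s, 0
9. not Box not s, 0
10. s, 1
11. not s, 1
Accessibility: 0R0, 0R1, 1R1
Branch closes: s and not s both at 1.
Every branch closes; the branch above is one of them.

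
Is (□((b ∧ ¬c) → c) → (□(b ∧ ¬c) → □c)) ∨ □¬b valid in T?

Yes, valid

Tableau for the negation ¬((□((b ∧ ¬c) → c) → (□(b ∧ ¬c) → □c)) ∨ □¬b):
1. ¬((□((b ∧ ¬c) → c) → (□(b ∧ ¬c) → □c)) ∨ □¬b), 0
2. ¬(□((b ∧ ¬c) → c) → (□(b ∧ ¬c) → □c)), 0
3. ¬□¬b, 0
4. □((b ∧ ¬c) → c), 0
5. ¬(□(b ∧ ¬c) → □c), 0
6. □(b ∧ ¬c), 0
7. ¬□c, 0
8. (b ∧ ¬c) → c, 0
9. b ∧ ¬c, 0
10. b, 0
11. ¬c, 0
12. ¬(b ∧ ¬c), 0
13. c, 0
Accessibility: 0R0
Branch closes: c and ¬c both at 0.
All branches of the negation close; one closing branch shown above.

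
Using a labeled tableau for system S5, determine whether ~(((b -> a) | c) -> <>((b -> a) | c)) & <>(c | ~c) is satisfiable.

1. ~(((b -> a) | c) -> <>((b -> a) | c)) & <>(c | ~c), 0
2. ~(((b -> a) | c) -> <>((b -> a) | c)), 0
3. <>(c | ~c), 0
4. (b -> a) | c, 0
5. ~<>((b -> a) | c), 0
6. ~((b -> a) | c), 0
7. ~(b -> a), 0
8. ~c, 0
9. b, 0
10. ~a, 0
11. b -> a, 0
12. a, 0
Accessibility: 0R0
Branch closes: a and ~a both at 0.
(One branch shown.) All branches close.

Unsatisfiable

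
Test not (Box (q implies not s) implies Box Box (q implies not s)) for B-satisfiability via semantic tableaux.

1. not (Box (q implies not s) implies Box Box (q implies not s)), w0
2. Box (q implies not s), w0
3. not Box Box (q implies not s), w0
4. q implies not s, w0
5. not s, w0
6. not Box (q implies not s), w1
7. q implies not s, w1
8. not s, w1
9. not (q implies not s), w2
10. q, w2
11. s, w2
Accessibility: w0Rw0, w0Rw1, w1Rw0, w1Rw1, w1Rw2, w2Rw1, w2Rw2

Satisfiable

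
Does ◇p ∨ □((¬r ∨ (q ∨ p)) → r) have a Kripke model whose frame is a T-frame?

Satisfiable

1. ◇p ∨ □((¬r ∨ (q ∨ p)) → r), w0
2. □((¬r ∨ (q ∨ p)) → r), w0
3. (¬r ∨ (q ∨ p)) → r, w0
4. r, w0
Accessibility: w0Rw0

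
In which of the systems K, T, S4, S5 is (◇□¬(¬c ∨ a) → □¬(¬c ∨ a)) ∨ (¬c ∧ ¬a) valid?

S4-tableau for the negation ¬((◇□¬(¬c ∨ a) → □¬(¬c ∨ a)) ∨ (¬c ∧ ¬a)):
1. ¬((◇□¬(¬c ∨ a) → □¬(¬c ∨ a)) ∨ (¬c ∧ ¬a)), u
2. ¬(◇□¬(¬c ∨ a) → □¬(¬c ∨ a)), u
3. ¬(¬c ∧ ¬a), u
4. ◇□¬(¬c ∨ a), u
5. ¬□¬(¬c ∨ a), u
6. a, u
7. □¬(¬c ∨ a), v
8. ¬(¬c ∨ a), v
9. c, v
10. ¬a, v
11. ¬c ∨ a, w
12. a, w
Accessibility: uRu, uRv, uRw, vRv, wRw
Complete open branch: countermodel on an S4-frame, so not valid in S4, nor in K, T (the same frame is also a K-frame and a T-frame).
S5-tableau for the negation ¬((◇□¬(¬c ∨ a) → □¬(¬c ∨ a)) ∨ (¬c ∧ ¬a)):
1. ¬((◇□¬(¬c ∨ a) → □¬(¬c ∨ a)) ∨ (¬c ∧ ¬a)), u
2. ¬(◇□¬(¬c ∨ a) → □¬(¬c ∨ a)), u
3. ¬(¬c ∧ ¬a), u
4. ◇□¬(¬c ∨ a), u
5. ¬□¬(¬c ∨ a), u
6. c, u
7. □¬(¬c ∨ a), v
8. ¬(¬c ∨ a), u
9. ¬a, u
10. ¬(¬c ∨ a), v
11. c, v
12. ¬a, v
13. ¬c ∨ a, w
14. ¬(¬c ∨ a), w
15. c, w
16. ¬a, w
17. a, w
Accessibility: uRu, uRv, uRw, vRu, vRv, vRw, wRu, wRv, wRw
Branch closes: a and ¬a both at w.
Every branch closes (one shown): valid in S5.

S5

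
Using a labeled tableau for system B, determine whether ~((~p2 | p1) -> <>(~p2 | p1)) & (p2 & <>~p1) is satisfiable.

1. ~((~p2 | p1) -> <>(~p2 | p1)) & (p2 & <>~p1), 0
2. ~((~p2 | p1) -> <>(~p2 | p1)), 0
3. p2 & <>~p1, 0
4. ~p2 | p1, 0
5. ~<>(~p2 | p1), 0
6. p2, 0
7. <>~p1, 0
8. ~(~p2 | p1), 0
9. ~p1, 0
10. p1, 0
Accessibility: 0R0
Branch closes: p1 and ~p1 both at 0.
All branches of the tableau close; one closing branch shown above.

Unsatisfiable (every branch closes)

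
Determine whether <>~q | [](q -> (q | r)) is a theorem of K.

Valid in K

Tableau for the negation ~(<>~q | [](q -> (q | r))):
1. ~(<>~q | [](q -> (q | r))), 0
2. ~<>~q, 0   [~|-rule on 1]
3. ~[](q -> (q | r)), 0   [~|-rule on 1]
4. ~(q -> (q | r)), 1   [~[]-rule on 3: fresh world 1, 0R1]
5. q, 1   [~->-rule on 4]
6. ~(q | r), 1   [~->-rule on 4]
7. ~q, 1   [~|-rule on 6]
8. ~r, 1   [~|-rule on 6]
Accessibility: 0R1
Branch closes: q and ~q both at 1.
All branches of the negation close; one closing branch shown above.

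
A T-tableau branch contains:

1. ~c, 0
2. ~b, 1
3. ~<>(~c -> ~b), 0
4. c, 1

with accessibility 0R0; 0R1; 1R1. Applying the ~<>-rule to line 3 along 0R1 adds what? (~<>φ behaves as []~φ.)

~<>φ behaves as []~φ: propagate the negated body to each accessible world.

~(~c -> ~b), 1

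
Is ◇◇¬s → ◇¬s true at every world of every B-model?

Tableau for the negation ¬(◇◇¬s → ◇¬s):
1. ¬(◇◇¬s → ◇¬s), 0
2. ◇◇¬s, 0
3. ¬◇¬s, 0
4. s, 0
5. ◇¬s, 1
6. s, 1
7. ¬s, 2
Accessibility: 0R0, 0R1, 1R0, 1R1, 1R2, 2R1, 2R2
The negation has an open branch (countermodel exists).

No, not valid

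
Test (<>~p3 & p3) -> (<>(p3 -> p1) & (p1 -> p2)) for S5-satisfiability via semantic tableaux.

Satisfiable (open branch found)

1. (<>~p3 & p3) -> (<>(p3 -> p1) & (p1 -> p2)), 0
2. <>(p3 -> p1) & (p1 -> p2), 0
3. <>(p3 -> p1), 0
4. p1 -> p2, 0
5. p2, 0
6. p3 -> p1, 1
7. p1, 1
Accessibility: 0R0, 0R1, 1R0, 1R1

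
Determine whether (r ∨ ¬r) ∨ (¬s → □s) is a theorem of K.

Valid

Tableau for the negation ¬((r ∨ ¬r) ∨ (¬s → □s)):
1. ¬((r ∨ ¬r) ∨ (¬s → □s)), u
2. ¬(r ∨ ¬r), u
3. ¬(¬s → □s), u
4. ¬r, u
5. r, u
Branch closes: r and ¬r both at u.
All branches of the negation close; one closing branch shown above.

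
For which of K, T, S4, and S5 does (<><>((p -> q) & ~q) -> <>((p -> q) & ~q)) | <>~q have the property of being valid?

S4-tableau for the negation ~((<><>((p -> q) & ~q) -> <>((p -> q) & ~q)) | <>~q):
1. ~((<><>((p -> q) & ~q) -> <>((p -> q) & ~q)) | <>~q), 0
2. ~(<><>((p -> q) & ~q) -> <>((p -> q) & ~q)), 0
3. ~<>~q, 0
4. <><>((p -> q) & ~q), 0
5. ~<>((p -> q) & ~q), 0
6. q, 0
7. ~((p -> q) & ~q), 0
8. <>((p -> q) & ~q), 1
9. q, 1
10. ~((p -> q) & ~q), 1
11. (p -> q) & ~q, 2
12. p -> q, 2
13. ~q, 2
14. q, 2
Accessibility: 0R0, 0R1, 0R2, 1R1, 1R2, 2R2
Branch closes: q and ~q both at 2.
Every branch closes (one shown): valid in S4, hence also in S5 (every theorem of S4 is a theorem of S5).
T-tableau for the negation ~((<><>((p -> q) & ~q) -> <>((p -> q) & ~q)) | <>~q):
1. ~((<><>((p -> q) & ~q) -> <>((p -> q) & ~q)) | <>~q), 0
2. ~(<><>((p -> q) & ~q) -> <>((p -> q) & ~q)), 0
3. ~<>~q, 0
4. <><>((p -> q) & ~q), 0
5. ~<>((p -> q) & ~q), 0
6. q, 0
7. ~((p -> q) & ~q), 0
8. <>((p -> q) & ~q), 1
9. q, 1
10. ~((p -> q) & ~q), 1
11. (p -> q) & ~q, 2
12. p -> q, 2
13. ~q, 2
14. ~p, 2
Accessibility: 0R0, 0R1, 1R1, 1R2, 2R2
Complete open branch: countermodel on a T-frame, so not valid in T, nor in K (the same frame is also a K-frame).

S4, S5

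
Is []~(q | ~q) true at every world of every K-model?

Tableau for the negation ~[]~(q | ~q):
1. ~[]~(q | ~q), w0
2. q | ~q, w1
3. ~q, w1
Accessibility: w0Rw1
The negation has an open branch (countermodel exists).

Invalid (countermodel exists)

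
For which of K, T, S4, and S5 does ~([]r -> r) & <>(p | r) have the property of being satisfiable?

K-tableau for the formula:
1. ~([]r -> r) & <>(p | r), w0
2. ~([]r -> r), w0
3. <>(p | r), w0
4. []r, w0
5. ~r, w0
6. p | r, w1
7. r, w1
Accessibility: w0Rw1
Complete open branch: satisfiable in K.
T-tableau for the formula:
1. ~([]r -> r) & <>(p | r), w0
2. ~([]r -> r), w0
3. <>(p | r), w0
4. []r, w0
5. ~r, w0
6. r, w0
Accessibility: w0Rw0
Branch closes: r and ~r both at w0.
Every branch closes (one shown): unsatisfiable in T, hence also in S4, S5 (every S4/S5-frame is a T-frame).

K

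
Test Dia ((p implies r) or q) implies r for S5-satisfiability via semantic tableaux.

1. Dia ((p implies r) or q) implies r, u
2. r, u
Accessibility: uRu

Satisfiable (open branch found)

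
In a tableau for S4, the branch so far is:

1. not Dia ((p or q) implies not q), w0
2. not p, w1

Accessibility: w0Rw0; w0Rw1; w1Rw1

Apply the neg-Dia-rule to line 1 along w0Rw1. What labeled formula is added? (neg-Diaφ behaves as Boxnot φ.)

neg-Diaφ behaves as Boxnot φ: propagate the negated body to each accessible world.

not ((p or q) implies not q), w1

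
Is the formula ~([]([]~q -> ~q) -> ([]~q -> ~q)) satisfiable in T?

1. ~([]([]~q -> ~q) -> ([]~q -> ~q)), u
2. []([]~q -> ~q), u
3. ~([]~q -> ~q), u
4. []~q, u
5. q, u
6. []~q -> ~q, u
7. ~q, u
Accessibility: uRu
Branch closes: q and ~q both at u.
All branches of the tableau close; one closing branch shown above.

Unsatisfiable (every branch closes)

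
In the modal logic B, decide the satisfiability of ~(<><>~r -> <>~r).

Satisfiable

1. ~(<><>~r -> <>~r), w0
2. <><>~r, w0
3. ~<>~r, w0
4. r, w0
5. <>~r, w1
6. r, w1
7. ~r, w2
Accessibility: w0Rw0, w0Rw1, w1Rw0, w1Rw1, w1Rw2, w2Rw1, w2Rw2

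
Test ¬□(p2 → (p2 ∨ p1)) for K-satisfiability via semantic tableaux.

Unsatisfiable (every branch closes)

1. ¬□(p2 → (p2 ∨ p1)), w0
2. ¬(p2 → (p2 ∨ p1)), w1
3. p2, w1
4. ¬(p2 ∨ p1), w1
5. ¬p2, w1
6. ¬p1, w1
Accessibility: w0Rw1
Branch closes: p2 and ¬p2 both at w1.
(One branch shown.) All branches close.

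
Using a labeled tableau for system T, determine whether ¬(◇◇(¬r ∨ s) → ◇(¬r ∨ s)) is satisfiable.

Satisfiable

1. ¬(◇◇(¬r ∨ s) → ◇(¬r ∨ s)), w0
2. ◇◇(¬r ∨ s), w0
3. ¬◇(¬r ∨ s), w0
4. ¬(¬r ∨ s), w0
5. r, w0
6. ¬s, w0
7. ◇(¬r ∨ s), w1
8. ¬(¬r ∨ s), w1
9. r, w1
10. ¬s, w1
11. ¬r ∨ s, w2
12. s, w2
Accessibility: w0Rw0, w0Rw1, w1Rw1, w1Rw2, w2Rw2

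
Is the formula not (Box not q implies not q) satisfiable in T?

1. not (Box not q implies not q), w0
2. Box not q, w0
3. q, w0
4. not q, w0
Accessibility: w0Rw0
Branch closes: q and not q both at w0.
All branches of the tableau close; one closing branch shown above.

Unsatisfiable (every branch closes)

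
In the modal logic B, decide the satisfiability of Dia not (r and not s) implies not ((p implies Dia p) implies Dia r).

1. Dia not (r and not s) implies not ((p implies Dia p) implies Dia r), 0
2. not ((p implies Dia p) implies Dia r), 0
3. p implies Dia p, 0
4. not Dia r, 0
5. not r, 0
6. Dia p, 0
7. p, 1
8. not r, 1
Accessibility: 0R0, 0R1, 1R0, 1R1

Satisfiable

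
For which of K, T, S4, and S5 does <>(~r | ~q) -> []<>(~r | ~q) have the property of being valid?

S5

S4-tableau for the negation ~(<>(~r | ~q) -> []<>(~r | ~q)):
1. ~(<>(~r | ~q) -> []<>(~r | ~q)), u
2. <>(~r | ~q), u
3. ~[]<>(~r | ~q), u
4. ~r | ~q, v
5. ~q, v
6. ~<>(~r | ~q), w
7. ~(~r | ~q), w
8. r, w
9. q, w
Accessibility: uRu, uRv, uRw, vRv, wRw
Complete open branch: countermodel on an S4-frame, so not valid in S4, nor in K, T (the same frame is also a K-frame and a T-frame).
S5-tableau for the negation ~(<>(~r | ~q) -> []<>(~r | ~q)):
1. ~(<>(~r | ~q) -> []<>(~r | ~q)), u
2. <>(~r | ~q), u
3. ~[]<>(~r | ~q), u
4. ~r | ~q, v
5. ~q, v
6. ~<>(~r | ~q), w
7. ~(~r | ~q), u
8. r, u
9. q, u
10. ~(~r | ~q), v
11. r, v
12. q, v
Accessibility: uRu, uRv, uRw, vRu, vRv, vRw, wRu, wRv, wRw
Branch closes: q and ~q both at v.
Every branch closes (one shown): valid in S5.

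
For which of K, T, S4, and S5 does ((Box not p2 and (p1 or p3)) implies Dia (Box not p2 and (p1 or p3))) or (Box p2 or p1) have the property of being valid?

T, S4, S5

T-tableau for the negation not (((Box not p2 and (p1 or p3)) implies Dia (Box not p2 and (p1 or p3))) or (Box p2 or p1)):
1. not (((Box not p2 and (p1 or p3)) implies Dia (Box not p2 and (p1 or p3))) or (Box p2 or p1)), w0
2. not ((Box not p2 and (p1 or p3)) implies Dia (Box not p2 and (p1 or p3))), w0
3. not (Box p2 or p1), w0
4. Box not p2 and (p1 or p3), w0
5. not Dia (Box not p2 and (p1 or p3)), w0
6. not Box p2, w0
7. not p1, w0
8. Box not p2, w0
9. p1 or p3, w0
10. not (Box not p2 and (p1 or p3)), w0
11. not p2, w0
12. p3, w0
13. not Box not p2, w0
14. not p2, w1
15. not (Box not p2 and (p1 or p3)), w1
16. not (p1 or p3), w1
17. not p1, w1
18. not p3, w1
19. p2, w2
20. not (Box not p2 and (p1 or p3)), w2
21. not p2, w2
Accessibility: w0Rw0, w0Rw1, w0Rw2, w1Rw1, w2Rw2
Branch closes: p2 and not p2 both at w2.
Every branch closes (one shown): valid in T, hence also in S4, S5 (every theorem of T is a theorem of S4 and S5).
K-tableau for the negation not (((Box not p2 and (p1 or p3)) implies Dia (Box not p2 and (p1 or p3))) or (Box p2 or p1)):
1. not (((Box not p2 and (p1 or p3)) implies Dia (Box not p2 and (p1 or p3))) or (Box p2 or p1)), w0
2. not ((Box not p2 and (p1 or p3)) implies Dia (Box not p2 and (p1 or p3))), w0
3. not (Box p2 or p1), w0
4. Box not p2 and (p1 or p3), w0
5. not Dia (Box not p2 and (p1 or p3)), w0
6. not Box p2, w0
7. not p1, w0
8. Box not p2, w0
9. p1 or p3, w0
10. p3, w0
11. not p2, w1
12. not (Box not p2 and (p1 or p3)), w1
13. not (p1 or p3), w1
14. not p1, w1
15. not p3, w1
Accessibility: w0Rw1
Complete open branch: countermodel on a K-frame, so not valid in K.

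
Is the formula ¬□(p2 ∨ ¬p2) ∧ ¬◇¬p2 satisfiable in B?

No, unsatisfiable

1. ¬□(p2 ∨ ¬p2) ∧ ¬◇¬p2, w0
2. ¬□(p2 ∨ ¬p2), w0
3. ¬◇¬p2, w0
4. p2, w0
5. ¬(p2 ∨ ¬p2), w1
6. ¬p2, w1
7. p2, w1
Accessibility: w0Rw0, w0Rw1, w1Rw0, w1Rw1
Branch closes: p2 and ¬p2 both at w1.
(One branch shown.) All branches close.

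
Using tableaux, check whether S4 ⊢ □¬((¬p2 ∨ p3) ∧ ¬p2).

Tableau for the negation ¬□¬((¬p2 ∨ p3) ∧ ¬p2):
1. ¬□¬((¬p2 ∨ p3) ∧ ¬p2), u
2. (¬p2 ∨ p3) ∧ ¬p2, v
3. ¬p2 ∨ p3, v
4. ¬p2, v
5. p3, v
Accessibility: uRu, uRv, vRv
The negation has an open branch (countermodel exists).

Not valid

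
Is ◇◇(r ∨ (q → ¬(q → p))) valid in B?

No, not valid

Tableau for the negation ¬◇◇(r ∨ (q → ¬(q → p))):
1. ¬◇◇(r ∨ (q → ¬(q → p))), w0
2. ¬◇(r ∨ (q → ¬(q → p))), w0
3. ¬(r ∨ (q → ¬(q → p))), w0
4. ¬r, w0
5. ¬(q → ¬(q → p)), w0
6. q, w0
7. q → p, w0
8. p, w0
Accessibility: w0Rw0
The negation has an open branch (countermodel exists).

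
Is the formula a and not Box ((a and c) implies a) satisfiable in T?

1. a and not Box ((a and c) implies a), 0
2. a, 0
3. not Box ((a and c) implies a), 0
4. not ((a and c) implies a), 1
5. a and c, 1
6. not a, 1
7. a, 1
8. c, 1
Accessibility: 0R0, 0R1, 1R1
Branch closes: a and not a both at 1.
Every branch closes; the branch above is one of them.

Unsatisfiable (every branch closes)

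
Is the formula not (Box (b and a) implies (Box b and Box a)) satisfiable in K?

No, unsatisfiable

1. not (Box (b and a) implies (Box b and Box a)), 0
2. Box (b and a), 0
3. not (Box b and Box a), 0
4. not Box a, 0
5. not a, 1
6. b and a, 1
7. b, 1
8. a, 1
Accessibility: 0R1
Branch closes: a and not a both at 1.
All branches of the tableau close; one closing branch shown above.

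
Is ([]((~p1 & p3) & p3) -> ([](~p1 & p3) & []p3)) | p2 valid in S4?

Tableau for the negation ~(([]((~p1 & p3) & p3) -> ([](~p1 & p3) & []p3)) | p2):
1. ~(([]((~p1 & p3) & p3) -> ([](~p1 & p3) & []p3)) | p2), u
2. ~([]((~p1 & p3) & p3) -> ([](~p1 & p3) & []p3)), u   [~|-rule on 1]
3. ~p2, u   [~|-rule on 1]
4. []((~p1 & p3) & p3), u   [~->-rule on 2]
5. ~([](~p1 & p3) & []p3), u   [~->-rule on 2]
6. (~p1 & p3) & p3, u   [[]-rule on 4 via uRu]
7. ~p1 & p3, u   [&-rule on 6]
8. p3, u   [&-rule on 6]
9. ~p1, u   [&-rule on 7]
10. ~[](~p1 & p3), u   [~&-rule on 5 (branches; this branch)]
11. ~(~p1 & p3), v   [~[]-rule on 10: fresh world v, uRv]
12. (~p1 & p3) & p3, v   [[]-rule on 4 via uRv]
13. ~p1 & p3, v   [&-rule on 12]
14. p3, v   [&-rule on 12]
15. ~p1, v   [&-rule on 13]
16. ~p3, v   [~&-rule on 11 (branches; this branch)]
Accessibility: uRu, uRv, vRv
Branch closes: p3 and ~p3 both at v.
Every branch of the negation's tableau closes; the branch above is one of them.

Valid in S4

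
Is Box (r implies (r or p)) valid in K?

Tableau for the negation not Box (r implies (r or p)):
1. not Box (r implies (r or p)), w0
2. not (r implies (r or p)), w1
3. r, w1
4. not (r or p), w1
5. not r, w1
6. not p, w1
Accessibility: w0Rw1
Branch closes: r and not r both at w1.
Every branch of the negation's tableau closes; the branch above is one of them.

Valid in K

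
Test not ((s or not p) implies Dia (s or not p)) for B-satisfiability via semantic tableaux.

1. not ((s or not p) implies Dia (s or not p)), u
2. s or not p, u
3. not Dia (s or not p), u
4. not (s or not p), u
5. not s, u
6. p, u
7. not p, u
Accessibility: uRu
Branch closes: p and not p both at u.
Every branch closes; the branch above is one of them.

No, unsatisfiable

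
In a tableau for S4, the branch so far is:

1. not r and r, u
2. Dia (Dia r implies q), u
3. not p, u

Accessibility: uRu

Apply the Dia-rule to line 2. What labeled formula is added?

a fresh world v with uRv, and Dia r implies q at v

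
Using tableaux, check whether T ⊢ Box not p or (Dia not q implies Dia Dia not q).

Valid

Tableau for the negation not (Box not p or (Dia not q implies Dia Dia not q)):
1. not (Box not p or (Dia not q implies Dia Dia not q)), 0
2. not Box not p, 0   [neg-or-rule on 1]
3. not (Dia not q implies Dia Dia not q), 0   [neg-or-rule on 1]
4. Dia not q, 0   [neg-implies-rule on 3]
5. not Dia Dia not q, 0   [neg-implies-rule on 3]
6. not Dia not q, 0   [neg-Dia-rule on 5 via 0R0]
7. q, 0   [neg-Dia-rule on 6 via 0R0]
8. p, 1   [neg-Box-rule on 2: fresh world 1, 0R1]
9. not Dia not q, 1   [neg-Dia-rule on 5 via 0R1]
10. q, 1   [neg-Dia-rule on 6 via 0R1]
11. not q, 2   [Dia-rule on 4: fresh world 2, 0R2]
12. not Dia not q, 2   [neg-Dia-rule on 5 via 0R2]
13. q, 2   [neg-Dia-rule on 6 via 0R2]
Accessibility: 0R0, 0R1, 0R2, 1R1, 2R2
Branch closes: q and not q both at 2.
Every branch of the negation's tableau closes; the branch above is one of them.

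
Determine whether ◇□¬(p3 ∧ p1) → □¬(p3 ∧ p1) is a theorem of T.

Not valid

Tableau for the negation ¬(◇□¬(p3 ∧ p1) → □¬(p3 ∧ p1)):
1. ¬(◇□¬(p3 ∧ p1) → □¬(p3 ∧ p1)), w0
2. ◇□¬(p3 ∧ p1), w0   [¬→-rule on 1]
3. ¬□¬(p3 ∧ p1), w0   [¬→-rule on 1]
4. □¬(p3 ∧ p1), w1   [◇-rule on 2: fresh world w1, w0Rw1]
5. ¬(p3 ∧ p1), w1   [□-rule on 4 via w1Rw1]
6. ¬p1, w1   [¬∧-rule on 5 (branches; this branch)]
7. p3 ∧ p1, w2   [¬□-rule on 3: fresh world w2, w0Rw2]
8. p3, w2   [∧-rule on 7]
9. p1, w2   [∧-rule on 7]
Accessibility: w0Rw0, w0Rw1, w0Rw2, w1Rw1, w2Rw2
The negation has an open branch (countermodel exists).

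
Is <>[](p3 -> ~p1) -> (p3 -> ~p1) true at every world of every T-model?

Invalid (countermodel exists)

Tableau for the negation ~(<>[](p3 -> ~p1) -> (p3 -> ~p1)):
1. ~(<>[](p3 -> ~p1) -> (p3 -> ~p1)), w0
2. <>[](p3 -> ~p1), w0
3. ~(p3 -> ~p1), w0
4. p3, w0
5. p1, w0
6. [](p3 -> ~p1), w1
7. p3 -> ~p1, w1
8. ~p1, w1
Accessibility: w0Rw0, w0Rw1, w1Rw1
The negation has an open branch (countermodel exists).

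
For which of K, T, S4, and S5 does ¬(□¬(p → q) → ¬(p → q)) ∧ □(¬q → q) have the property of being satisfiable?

K

T-tableau for the formula:
1. ¬(□¬(p → q) → ¬(p → q)) ∧ □(¬q → q), 0
2. ¬(□¬(p → q) → ¬(p → q)), 0   [∧-rule on 1]
3. □(¬q → q), 0   [∧-rule on 1]
4. □¬(p → q), 0   [¬→-rule on 2]
5. p → q, 0   [¬→-rule on 2]
6. ¬q → q, 0   [□-rule on 3 via 0R0]
7. ¬(p → q), 0   [□-rule on 4 via 0R0]
8. p, 0   [¬→-rule on 7]
9. ¬q, 0   [¬→-rule on 7]
10. q, 0   [→-rule on 5 (branches; this branch)]
Accessibility: 0R0
Branch closes: q and ¬q both at 0.
Every branch closes (one shown): unsatisfiable in T, hence also in S4, S5 (every S4/S5-frame is a T-frame).
K-tableau for the formula:
1. ¬(□¬(p → q) → ¬(p → q)) ∧ □(¬q → q), 0
2. ¬(□¬(p → q) → ¬(p → q)), 0   [∧-rule on 1]
3. □(¬q → q), 0   [∧-rule on 1]
4. □¬(p → q), 0   [¬→-rule on 2]
5. p → q, 0   [¬→-rule on 2]
6. q, 0   [→-rule on 5 (branches; this branch)]
Complete open branch: satisfiable in K.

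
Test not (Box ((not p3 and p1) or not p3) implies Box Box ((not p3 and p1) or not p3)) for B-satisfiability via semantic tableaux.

Satisfiable (open branch found)

1. not (Box ((not p3 and p1) or not p3) implies Box Box ((not p3 and p1) or not p3)), 0
2. Box ((not p3 and p1) or not p3), 0
3. not Box Box ((not p3 and p1) or not p3), 0
4. (not p3 and p1) or not p3, 0
5. not p3, 0
6. not Box ((not p3 and p1) or not p3), 1
7. (not p3 and p1) or not p3, 1
8. not p3, 1
9. not ((not p3 and p1) or not p3), 2
10. not (not p3 and p1), 2
11. p3, 2
12. not p1, 2
Accessibility: 0R0, 0R1, 1R0, 1R1, 1R2, 2R1, 2R2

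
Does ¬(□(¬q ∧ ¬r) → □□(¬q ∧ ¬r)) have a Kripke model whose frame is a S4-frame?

Unsatisfiable (every branch closes)

1. ¬(□(¬q ∧ ¬r) → □□(¬q ∧ ¬r)), 0
2. □(¬q ∧ ¬r), 0
3. ¬□□(¬q ∧ ¬r), 0
4. ¬q ∧ ¬r, 0
5. ¬q, 0
6. ¬r, 0
7. ¬□(¬q ∧ ¬r), 1
8. ¬q ∧ ¬r, 1
9. ¬q, 1
10. ¬r, 1
11. ¬(¬q ∧ ¬r), 2
12. ¬q ∧ ¬r, 2
13. ¬q, 2
14. ¬r, 2
15. r, 2
Accessibility: 0R0, 0R1, 0R2, 1R1, 1R2, 2R2
Branch closes: r and ¬r both at 2.
(One branch shown.) All branches close.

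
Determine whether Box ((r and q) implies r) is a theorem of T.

Tableau for the negation not Box ((r and q) implies r):
1. not Box ((r and q) implies r), w0
2. not ((r and q) implies r), w1
3. r and q, w1
4. not r, w1
5. r, w1
6. q, w1
Accessibility: w0Rw0, w0Rw1, w1Rw1
Branch closes: r and not r both at w1.
Every branch of the negation's tableau closes; the branch above is one of them.

Valid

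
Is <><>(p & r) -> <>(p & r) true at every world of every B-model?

Tableau for the negation ~(<><>(p & r) -> <>(p & r)):
1. ~(<><>(p & r) -> <>(p & r)), w0
2. <><>(p & r), w0
3. ~<>(p & r), w0
4. ~(p & r), w0
5. ~r, w0
6. <>(p & r), w1
7. ~(p & r), w1
8. ~r, w1
9. p & r, w2
10. p, w2
11. r, w2
Accessibility: w0Rw0, w0Rw1, w1Rw0, w1Rw1, w1Rw2, w2Rw1, w2Rw2
The negation has an open branch (countermodel exists).

No, not valid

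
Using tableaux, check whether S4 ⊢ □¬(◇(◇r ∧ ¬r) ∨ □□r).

Tableau for the negation ¬□¬(◇(◇r ∧ ¬r) ∨ □□r):
1. ¬□¬(◇(◇r ∧ ¬r) ∨ □□r), u
2. ◇(◇r ∧ ¬r) ∨ □□r, v   [¬□-rule on 1: fresh world v, uRv]
3. □□r, v   [∨-rule on 2 (branches; this branch)]
4. □r, v   [□-rule on 3 via vRv]
5. r, v   [□-rule on 4 via vRv]
Accessibility: uRu, uRv, vRv
The negation has an open branch (countermodel exists).

Not valid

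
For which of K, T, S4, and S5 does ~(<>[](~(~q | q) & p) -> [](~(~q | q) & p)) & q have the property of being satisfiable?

K-tableau for the formula:
1. ~(<>[](~(~q | q) & p) -> [](~(~q | q) & p)) & q, w0
2. ~(<>[](~(~q | q) & p) -> [](~(~q | q) & p)), w0
3. q, w0
4. <>[](~(~q | q) & p), w0
5. ~[](~(~q | q) & p), w0
6. [](~(~q | q) & p), w1
7. ~(~(~q | q) & p), w2
8. ~p, w2
Accessibility: w0Rw1, w0Rw2
Complete open branch: satisfiable in K.
T-tableau for the formula:
1. ~(<>[](~(~q | q) & p) -> [](~(~q | q) & p)) & q, w0
2. ~(<>[](~(~q | q) & p) -> [](~(~q | q) & p)), w0
3. q, w0
4. <>[](~(~q | q) & p), w0
5. ~[](~(~q | q) & p), w0
6. [](~(~q | q) & p), w1
7. ~(~q | q) & p, w1
8. ~(~q | q), w1
9. p, w1
10. q, w1
11. ~q, w1
Accessibility: w0Rw0, w0Rw1, w1Rw1
Branch closes: q and ~q both at w1.
Every branch closes (one shown): unsatisfiable in T, hence also in S4, S5 (every S4/S5-frame is a T-frame).

K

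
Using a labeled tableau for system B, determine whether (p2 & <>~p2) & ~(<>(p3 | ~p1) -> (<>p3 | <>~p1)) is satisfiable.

No, unsatisfiable

1. (p2 & <>~p2) & ~(<>(p3 | ~p1) -> (<>p3 | <>~p1)), u
2. p2 & <>~p2, u
3. ~(<>(p3 | ~p1) -> (<>p3 | <>~p1)), u
4. p2, u
5. <>~p2, u
6. <>(p3 | ~p1), u
7. ~(<>p3 | <>~p1), u
8. ~<>p3, u
9. ~<>~p1, u
10. ~p3, u
11. p1, u
12. ~p2, v
13. ~p3, v
14. p1, v
15. p3 | ~p1, w
16. ~p3, w
17. p1, w
18. ~p1, w
Accessibility: uRu, uRv, uRw, vRu, vRv, wRu, wRw
Branch closes: p1 and ~p1 both at w.
(One branch shown.) All branches close.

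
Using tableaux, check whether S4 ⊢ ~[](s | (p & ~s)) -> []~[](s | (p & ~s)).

Tableau for the negation ~(~[](s | (p & ~s)) -> []~[](s | (p & ~s))):
1. ~(~[](s | (p & ~s)) -> []~[](s | (p & ~s))), 0
2. ~[](s | (p & ~s)), 0
3. ~[]~[](s | (p & ~s)), 0
4. ~(s | (p & ~s)), 1
5. ~s, 1
6. ~(p & ~s), 1
7. ~p, 1
8. [](s | (p & ~s)), 2
9. s | (p & ~s), 2
10. p & ~s, 2
11. p, 2
12. ~s, 2
Accessibility: 0R0, 0R1, 0R2, 1R1, 2R2
The negation has an open branch (countermodel exists).

Not valid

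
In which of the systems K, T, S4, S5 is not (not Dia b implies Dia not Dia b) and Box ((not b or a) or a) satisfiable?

K

K-tableau for the formula:
1. not (not Dia b implies Dia not Dia b) and Box ((not b or a) or a), u
2. not (not Dia b implies Dia not Dia b), u   [and-rule on 1]
3. Box ((not b or a) or a), u   [and-rule on 1]
4. not Dia b, u   [neg-implies-rule on 2]
5. not Dia not Dia b, u   [neg-implies-rule on 2]
Complete open branch: satisfiable in K.
T-tableau for the formula:
1. not (not Dia b implies Dia not Dia b) and Box ((not b or a) or a), u
2. not (not Dia b implies Dia not Dia b), u   [and-rule on 1]
3. Box ((not b or a) or a), u   [and-rule on 1]
4. not Dia b, u   [neg-implies-rule on 2]
5. not Dia not Dia b, u   [neg-implies-rule on 2]
6. (not b or a) or a, u   [Box-rule on 3 via uRu]
7. not b, u   [neg-Dia-rule on 4 via uRu]
8. Dia b, u   [neg-Dia-rule on 5 via uRu]
9. not b or a, u   [or-rule on 6 (branches; this branch)]
10. a, u   [or-rule on 9 (branches; this branch)]
11. b, v   [Dia-rule on 8: fresh world v, uRv]
12. (not b or a) or a, v   [Box-rule on 3 via uRv]
13. not b, v   [neg-Dia-rule on 4 via uRv]
Accessibility: uRu, uRv, vRv
Branch closes: b and not b both at v.
Every branch closes (one shown): unsatisfiable in T, hence also in S4, S5 (every S4/S5-frame is a T-frame).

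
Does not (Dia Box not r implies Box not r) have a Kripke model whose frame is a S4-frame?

1. not (Dia Box not r implies Box not r), 0
2. Dia Box not r, 0
3. not Box not r, 0
4. Box not r, 1
5. not r, 1
6. r, 2
Accessibility: 0R0, 0R1, 0R2, 1R1, 2R2

Satisfiable (open branch found)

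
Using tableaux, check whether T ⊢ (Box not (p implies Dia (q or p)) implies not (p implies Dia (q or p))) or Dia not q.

Tableau for the negation not ((Box not (p implies Dia (q or p)) implies not (p implies Dia (q or p))) or Dia not q):
1. not ((Box not (p implies Dia (q or p)) implies not (p implies Dia (q or p))) or Dia not q), u
2. not (Box not (p implies Dia (q or p)) implies not (p implies Dia (q or p))), u   [neg-or-rule on 1]
3. not Dia not q, u   [neg-or-rule on 1]
4. Box not (p implies Dia (q or p)), u   [neg-implies-rule on 2]
5. p implies Dia (q or p), u   [neg-implies-rule on 2]
6. q, u   [neg-Dia-rule on 3 via uRu]
7. not (p implies Dia (q or p)), u   [Box-rule on 4 via uRu]
8. p, u   [neg-implies-rule on 7]
9. not Dia (q or p), u   [neg-implies-rule on 7]
10. not (q or p), u   [neg-Dia-rule on 9 via uRu]
11. not q, u   [neg-or-rule on 10]
12. not p, u   [neg-or-rule on 10]
Accessibility: uRu
Branch closes: q and not q both at u.
Every branch of the negation's tableau closes; the branch above is one of them.

Valid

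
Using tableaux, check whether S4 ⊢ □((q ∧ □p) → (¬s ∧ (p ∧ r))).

Invalid (countermodel exists)

Tableau for the negation ¬□((q ∧ □p) → (¬s ∧ (p ∧ r))):
1. ¬□((q ∧ □p) → (¬s ∧ (p ∧ r))), u
2. ¬((q ∧ □p) → (¬s ∧ (p ∧ r))), v
3. q ∧ □p, v
4. ¬(¬s ∧ (p ∧ r)), v
5. q, v
6. □p, v
7. p, v
8. ¬(p ∧ r), v
9. ¬r, v
Accessibility: uRu, uRv, vRv
The negation has an open branch (countermodel exists).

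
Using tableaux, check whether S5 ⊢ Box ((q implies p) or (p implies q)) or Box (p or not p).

Yes, valid

Tableau for the negation not (Box ((q implies p) or (p implies q)) or Box (p or not p)):
1. not (Box ((q implies p) or (p implies q)) or Box (p or not p)), w0
2. not Box ((q implies p) or (p implies q)), w0
3. not Box (p or not p), w0
4. not ((q implies p) or (p implies q)), w1
5. not (q implies p), w1
6. not (p implies q), w1
7. q, w1
8. not p, w1
9. p, w1
10. not q, w1
Accessibility: w0Rw0, w0Rw1, w1Rw0, w1Rw1
Branch closes: p and not p both at w1.
All branches of the negation close; one closing branch shown above.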